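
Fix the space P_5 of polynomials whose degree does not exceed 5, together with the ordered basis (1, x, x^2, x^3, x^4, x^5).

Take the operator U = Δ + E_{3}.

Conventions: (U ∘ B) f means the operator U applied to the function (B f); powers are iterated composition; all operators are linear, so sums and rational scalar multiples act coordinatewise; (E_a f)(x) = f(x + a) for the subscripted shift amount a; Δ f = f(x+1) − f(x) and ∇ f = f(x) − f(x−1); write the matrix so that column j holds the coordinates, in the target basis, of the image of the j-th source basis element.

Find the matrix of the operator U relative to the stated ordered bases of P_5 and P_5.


the matrix is [[1, 4, 10, 28, 82, 244]; [0, 1, 8, 30, 112, 410]; [0, 0, 1, 12, 60, 280]; [0, 0, 0, 1, 16, 100]; [0, 0, 0, 0, 1, 20]; [0, 0, 0, 0, 0, 1]] (rows listed top to bottom)

image of 1: 1
image of x: x + 4
image of x^2: x^2 + 8x + 10
image of x^3: x^3 + 12x^2 + 30x + 28
image of x^4: x^4 + 16x^3 + 60x^2 + 112x + 82
image of x^5: x^5 + 20x^4 + 100x^3 + 280x^2 + 410x + 244
each image's coordinates form column j of the matrix


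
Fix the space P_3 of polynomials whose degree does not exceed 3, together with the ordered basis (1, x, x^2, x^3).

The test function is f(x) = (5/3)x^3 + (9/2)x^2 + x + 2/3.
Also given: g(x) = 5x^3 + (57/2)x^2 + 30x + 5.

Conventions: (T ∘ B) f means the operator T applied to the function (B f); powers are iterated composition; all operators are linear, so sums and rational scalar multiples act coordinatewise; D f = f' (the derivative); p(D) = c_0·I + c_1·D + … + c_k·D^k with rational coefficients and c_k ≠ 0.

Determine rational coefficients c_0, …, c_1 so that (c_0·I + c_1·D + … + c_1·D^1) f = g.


D^0 f = (5/3)x^3 + (9/2)x^2 + x + 2/3
D^1 f = 5x^2 + 9x + 1
matching coefficients of g against c_0 f + c_1 Df + … from the top degree down determines the c_i
solution: c_0 = 3, c_1 = 3

c_0 = 3, c_1 = 3


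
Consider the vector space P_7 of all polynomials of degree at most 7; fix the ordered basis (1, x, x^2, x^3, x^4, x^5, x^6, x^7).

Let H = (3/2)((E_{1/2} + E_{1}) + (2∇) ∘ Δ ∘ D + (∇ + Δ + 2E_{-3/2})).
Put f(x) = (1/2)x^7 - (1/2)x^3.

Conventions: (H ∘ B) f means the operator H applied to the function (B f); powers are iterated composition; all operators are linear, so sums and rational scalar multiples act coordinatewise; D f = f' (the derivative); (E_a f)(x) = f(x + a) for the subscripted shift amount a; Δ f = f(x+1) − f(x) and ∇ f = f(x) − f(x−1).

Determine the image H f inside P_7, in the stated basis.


E_{1/2} f = (1/2)x^7 + (7/4)x^6 + (21/8)x^5 + (35/16)x^4 + (19/32)x^3 - (27/64)x^2 - (41/128)x - 15/256
E_{1} f = (1/2)x^7 + (7/2)x^6 + (21/2)x^5 + (35/2)x^4 + 17x^3 + 9x^2 + 2x
(E_{1/2} + E_{1}) f = x^7 + (21/4)x^6 + (105/8)x^5 + (315/16)x^4 + (563/32)x^3 + (549/64)x^2 + (215/128)x - 15/256
D f = (7/2)x^6 - (3/2)x^2
Δ D f = 21x^5 + (105/2)x^4 + 70x^3 + (105/2)x^2 + 18x + 2
∇ Δ D f = 105x^4 + 105x^2 + 4
(2∇) Δ D f = 210x^4 + 210x^2 + 8
∇ f = (7/2)x^6 - (21/2)x^5 + (35/2)x^4 - (35/2)x^3 + 9x^2 - 2x
Δ f = (7/2)x^6 + (21/2)x^5 + (35/2)x^4 + (35/2)x^3 + 9x^2 + 2x
E_{-3/2} f = (1/2)x^7 - (21/4)x^6 + (189/8)x^5 - (945/16)x^4 + (2819/32)x^3 - (4959/64)x^2 + (4671/128)x - 1755/256
(2E_{-3/2}) f = x^7 - (21/2)x^6 + (189/4)x^5 - (945/8)x^4 + (2819/16)x^3 - (4959/32)x^2 + (4671/64)x - 1755/128
(∇ + Δ + 2E_{-3/2}) f = x^7 - (7/2)x^6 + (189/4)x^5 - (665/8)x^4 + (2819/16)x^3 - (4383/32)x^2 + (4671/64)x - 1755/128
((E_{1/2} + E_{1}) + (2∇) ∘ Δ ∘ D + (∇ + Δ + 2E_{-3/2})) f = 2x^7 + (7/4)x^6 + (483/8)x^5 + (2345/16)x^4 + (6201/32)x^3 + (5223/64)x^2 + (9557/128)x - 1477/256
((3/2)((E_{1/2} + E_{1}) + (2∇) ∘ Δ ∘ D + (∇ + Δ + 2E_{-3/2}))) f = 3x^7 + (21/8)x^6 + (1449/16)x^5 + (7035/32)x^4 + (18603/64)x^3 + (15669/128)x^2 + (28671/256)x - 4431/512

the result is g(x) = 3x^7 + (21/8)x^6 + (1449/16)x^5 + (7035/32)x^4 + (18603/64)x^3 + (15669/128)x^2 + (28671/256)x - 4431/512


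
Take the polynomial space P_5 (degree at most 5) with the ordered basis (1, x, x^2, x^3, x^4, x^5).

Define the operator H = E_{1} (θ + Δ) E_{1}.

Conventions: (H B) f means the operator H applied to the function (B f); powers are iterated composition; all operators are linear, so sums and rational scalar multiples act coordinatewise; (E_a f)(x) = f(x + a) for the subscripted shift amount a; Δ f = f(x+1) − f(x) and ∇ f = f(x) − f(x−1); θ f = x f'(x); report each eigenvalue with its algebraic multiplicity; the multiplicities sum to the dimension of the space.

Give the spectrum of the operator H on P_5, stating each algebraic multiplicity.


image of 1: 0
image of x: x + 2
image of x^2: 2x^2 + 8x + 9
image of x^3: 3x^3 + 18x^2 + 39x + 31
image of x^4: 4x^4 + 32x^3 + 102x^2 + 156x + 97
image of x^5: 5x^5 + 50x^4 + 210x^3 + 470x^2 + 565x + 291
the matrix is upper triangular; its diagonal is (0, 1, 2, 3, 4, 5)
for a triangular matrix the eigenvalues are the diagonal entries, with algebraic multiplicity their repetition count

λ = 0 (multiplicity 1), λ = 1 (multiplicity 1), λ = 2 (multiplicity 1), λ = 3 (multiplicity 1), λ = 4 (multiplicity 1), λ = 5 (multiplicity 1)


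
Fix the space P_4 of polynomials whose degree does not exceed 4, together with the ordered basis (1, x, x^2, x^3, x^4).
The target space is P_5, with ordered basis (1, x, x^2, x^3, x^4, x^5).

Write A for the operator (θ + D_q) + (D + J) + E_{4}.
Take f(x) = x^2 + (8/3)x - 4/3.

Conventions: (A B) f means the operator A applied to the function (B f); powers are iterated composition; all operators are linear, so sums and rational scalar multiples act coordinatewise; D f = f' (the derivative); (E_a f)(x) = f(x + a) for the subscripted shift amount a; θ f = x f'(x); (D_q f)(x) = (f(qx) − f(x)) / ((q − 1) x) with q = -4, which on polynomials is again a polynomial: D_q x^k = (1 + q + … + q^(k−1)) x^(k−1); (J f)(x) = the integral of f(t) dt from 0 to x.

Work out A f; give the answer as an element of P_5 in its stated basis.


θ f = 2x^2 + (8/3)x
D_q f = -3x + 8/3
(θ + D_q) f = 2x^2 - (1/3)x + 8/3
D f = 2x + 8/3
J f = (1/3)x^3 + (4/3)x^2 - (4/3)x
(D + J) f = (1/3)x^3 + (4/3)x^2 + (2/3)x + 8/3
E_{4} f = x^2 + (32/3)x + 76/3
((θ + D_q) + (D + J) + E_{4}) f = (1/3)x^3 + (13/3)x^2 + 11x + 92/3

g(x) = (1/3)x^3 + (13/3)x^2 + 11x + 92/3


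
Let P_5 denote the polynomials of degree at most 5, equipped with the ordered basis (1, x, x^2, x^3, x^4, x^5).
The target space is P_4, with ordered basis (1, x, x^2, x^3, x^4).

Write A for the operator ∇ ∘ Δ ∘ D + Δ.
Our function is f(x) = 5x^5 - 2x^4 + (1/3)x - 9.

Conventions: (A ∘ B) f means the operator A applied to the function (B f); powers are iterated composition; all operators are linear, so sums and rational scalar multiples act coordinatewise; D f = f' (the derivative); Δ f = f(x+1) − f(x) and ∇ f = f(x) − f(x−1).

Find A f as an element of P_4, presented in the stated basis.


g(x) = 25x^4 + 42x^3 + 338x^2 - 31x + 160/3

D f = 25x^4 - 8x^3 + 1/3
Δ D f = 100x^3 + 126x^2 + 76x + 17
∇ Δ D f = 300x^2 - 48x + 50
Δ f = 25x^4 + 42x^3 + 38x^2 + 17x + 10/3
(∇ ∘ Δ ∘ D + Δ) f = 25x^4 + 42x^3 + 338x^2 - 31x + 160/3


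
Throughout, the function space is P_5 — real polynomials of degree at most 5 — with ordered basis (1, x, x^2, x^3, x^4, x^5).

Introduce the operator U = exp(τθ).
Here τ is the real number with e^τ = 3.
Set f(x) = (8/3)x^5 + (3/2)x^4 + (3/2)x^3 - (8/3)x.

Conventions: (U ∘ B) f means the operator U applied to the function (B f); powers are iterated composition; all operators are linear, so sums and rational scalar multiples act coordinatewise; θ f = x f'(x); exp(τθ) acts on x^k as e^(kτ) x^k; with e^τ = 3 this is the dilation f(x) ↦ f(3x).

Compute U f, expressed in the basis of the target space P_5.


g(x) = 648x^5 + (243/2)x^4 + (81/2)x^3 - 8x

exp(τθ) x^k = e^(kτ) x^k; with e^τ = 3 this sends x^k to 3^k x^k
x ↦ 3 x
x^3 ↦ 27 x^3
x^4 ↦ 81 x^4
x^5 ↦ 243 x^5
applying this coordinatewise to f: exp(τθ) f = 648x^5 + (243/2)x^4 + (81/2)x^3 - 8x


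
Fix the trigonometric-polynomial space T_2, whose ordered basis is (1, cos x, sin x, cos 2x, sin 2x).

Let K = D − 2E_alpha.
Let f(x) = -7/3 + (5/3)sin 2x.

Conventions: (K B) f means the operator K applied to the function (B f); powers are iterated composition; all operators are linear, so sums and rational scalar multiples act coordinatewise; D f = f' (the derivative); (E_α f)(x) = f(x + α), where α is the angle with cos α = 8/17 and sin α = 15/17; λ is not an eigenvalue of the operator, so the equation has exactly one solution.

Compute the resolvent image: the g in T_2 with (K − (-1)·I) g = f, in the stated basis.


write g with unknown coordinates in the stated basis and equate coefficients in (K − (-1)·I) g = f
solving from the highest basis element down gives g = 7/3 - (98/795)cos 2x + (611/795)sin 2x
check: K g = -14/3 + (98/795)cos 2x + (238/265)sin 2x
so K g − (-1)·g = -7/3 + (5/3)sin 2x = f ✓

the image equals g(x) = 7/3 - (98/795)cos 2x + (611/795)sin 2x


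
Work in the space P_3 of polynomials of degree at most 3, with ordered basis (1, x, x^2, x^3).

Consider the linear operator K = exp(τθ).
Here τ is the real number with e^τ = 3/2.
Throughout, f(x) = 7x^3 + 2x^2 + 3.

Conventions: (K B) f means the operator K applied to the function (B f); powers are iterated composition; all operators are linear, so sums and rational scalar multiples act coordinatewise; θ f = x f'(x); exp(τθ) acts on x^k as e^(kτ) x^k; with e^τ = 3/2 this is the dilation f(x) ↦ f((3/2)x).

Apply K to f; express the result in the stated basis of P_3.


exp(τθ) x^k = e^(kτ) x^k; with e^τ = 3/2 this sends x^k to (3/2)^k x^k
x^2 ↦ 9/4 x^2
x^3 ↦ 27/8 x^3
applying this coordinatewise to f: exp(τθ) f = (189/8)x^3 + (9/2)x^2 + 3

the image equals g(x) = (189/8)x^3 + (9/2)x^2 + 3


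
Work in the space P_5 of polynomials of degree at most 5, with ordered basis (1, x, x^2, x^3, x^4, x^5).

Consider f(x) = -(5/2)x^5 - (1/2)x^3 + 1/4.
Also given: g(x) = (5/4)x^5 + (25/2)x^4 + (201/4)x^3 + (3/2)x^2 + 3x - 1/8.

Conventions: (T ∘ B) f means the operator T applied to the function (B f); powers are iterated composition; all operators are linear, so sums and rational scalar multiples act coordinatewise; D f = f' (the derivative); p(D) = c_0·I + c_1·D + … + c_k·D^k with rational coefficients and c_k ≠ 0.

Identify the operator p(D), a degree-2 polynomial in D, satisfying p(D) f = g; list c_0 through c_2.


p(D) = -(1/2)·I − D − D^2, i.e. c_0 = -1/2, c_1 = -1, c_2 = -1

D^0 f = -(5/2)x^5 - (1/2)x^3 + 1/4
D^1 f = -(25/2)x^4 - (3/2)x^2
D^2 f = -50x^3 - 3x
matching coefficients of g against c_0 f + c_1 Df + … from the top degree down determines the c_i
solution: c_0 = -1/2, c_1 = -1, c_2 = -1


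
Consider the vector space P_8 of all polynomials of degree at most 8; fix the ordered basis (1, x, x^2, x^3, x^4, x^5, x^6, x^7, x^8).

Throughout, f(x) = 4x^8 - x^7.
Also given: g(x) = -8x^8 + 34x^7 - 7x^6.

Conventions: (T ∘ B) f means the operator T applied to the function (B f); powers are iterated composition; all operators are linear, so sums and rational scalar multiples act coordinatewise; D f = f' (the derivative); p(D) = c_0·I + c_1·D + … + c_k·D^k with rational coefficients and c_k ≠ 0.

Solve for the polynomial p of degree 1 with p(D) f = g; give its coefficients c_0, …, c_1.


D^0 f = 4x^8 - x^7
D^1 f = 32x^7 - 7x^6
matching coefficients of g against c_0 f + c_1 Df + … from the top degree down determines the c_i
solution: c_0 = -2, c_1 = 1

p(D) = -2·I + D, i.e. c_0 = -2, c_1 = 1


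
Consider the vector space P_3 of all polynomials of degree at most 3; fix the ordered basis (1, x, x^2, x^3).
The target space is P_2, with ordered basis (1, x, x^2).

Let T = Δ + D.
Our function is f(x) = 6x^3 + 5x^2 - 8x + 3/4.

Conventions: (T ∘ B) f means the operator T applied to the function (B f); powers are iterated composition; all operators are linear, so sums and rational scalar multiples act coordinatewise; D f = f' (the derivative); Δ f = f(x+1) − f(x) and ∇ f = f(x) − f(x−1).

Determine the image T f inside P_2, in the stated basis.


Δ f = 18x^2 + 28x + 3
D f = 18x^2 + 10x - 8
(Δ + D) f = 36x^2 + 38x - 5

the result is g(x) = 36x^2 + 38x - 5


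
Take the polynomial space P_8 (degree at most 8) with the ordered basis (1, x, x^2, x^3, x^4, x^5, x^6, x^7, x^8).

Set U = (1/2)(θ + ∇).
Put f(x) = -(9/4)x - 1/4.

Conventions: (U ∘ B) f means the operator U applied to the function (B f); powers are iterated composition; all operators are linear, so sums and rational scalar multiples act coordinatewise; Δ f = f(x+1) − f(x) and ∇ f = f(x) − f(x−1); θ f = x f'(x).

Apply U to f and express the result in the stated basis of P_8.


θ f = -(9/4)x
∇ f = -9/4
(θ + ∇) f = -(9/4)x - 9/4
((1/2)(θ + ∇)) f = -(9/8)x - 9/8

the result is g(x) = -(9/8)x - 9/8


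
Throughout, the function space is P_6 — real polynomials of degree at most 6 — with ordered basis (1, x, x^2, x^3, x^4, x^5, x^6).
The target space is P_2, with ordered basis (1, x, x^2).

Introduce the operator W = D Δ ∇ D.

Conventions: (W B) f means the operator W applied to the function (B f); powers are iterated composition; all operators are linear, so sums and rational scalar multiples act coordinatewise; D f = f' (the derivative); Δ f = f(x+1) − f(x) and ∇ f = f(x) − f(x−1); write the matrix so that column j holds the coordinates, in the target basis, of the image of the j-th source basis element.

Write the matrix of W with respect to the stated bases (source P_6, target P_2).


image of 1: 0
image of x: 0
image of x^2: 0
image of x^3: 0
image of x^4: 24
image of x^5: 120x
image of x^6: 360x^2 + 60
each image's coordinates form column j of the matrix

the matrix is [[0, 0, 0, 0, 24, 0, 60]; [0, 0, 0, 0, 0, 120, 0]; [0, 0, 0, 0, 0, 0, 360]] (rows listed top to bottom)


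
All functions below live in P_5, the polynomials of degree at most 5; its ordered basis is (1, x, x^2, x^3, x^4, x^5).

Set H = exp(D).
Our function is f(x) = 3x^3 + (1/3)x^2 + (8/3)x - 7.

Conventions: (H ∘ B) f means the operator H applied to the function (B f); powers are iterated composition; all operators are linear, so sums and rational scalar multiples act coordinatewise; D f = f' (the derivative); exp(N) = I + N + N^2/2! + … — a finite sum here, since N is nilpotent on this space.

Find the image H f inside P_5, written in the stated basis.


g(x) = 3x^3 + (28/3)x^2 + (37/3)x - 1

order-1 term: 9x^2 + (2/3)x + 8/3
order-2 term: 9x + 1/3
order-3 term: 3
the series for exp(D) f terminates at order 3
exp(D) f = 3x^3 + (28/3)x^2 + (37/3)x - 1


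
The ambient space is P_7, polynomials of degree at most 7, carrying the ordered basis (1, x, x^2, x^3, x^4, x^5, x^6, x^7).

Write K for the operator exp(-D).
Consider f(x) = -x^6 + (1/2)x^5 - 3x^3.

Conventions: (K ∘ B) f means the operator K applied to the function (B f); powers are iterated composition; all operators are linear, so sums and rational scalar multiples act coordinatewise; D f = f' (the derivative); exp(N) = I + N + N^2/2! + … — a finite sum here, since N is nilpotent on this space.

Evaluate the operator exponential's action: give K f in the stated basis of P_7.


the result is g(x) = -x^6 + (13/2)x^5 - (35/2)x^4 + 22x^3 - 11x^2 - (1/2)x + 3/2

order-1 term: 6x^5 - (5/2)x^4 + 9x^2
order-2 term: -15x^4 + 5x^3 - 9x
order-3 term: 20x^3 - 5x^2 + 3
order-4 term: -15x^2 + (5/2)x
order-5 term: 6x - 1/2
order-6 term: -1
the series for exp(-D) f terminates at order 6
exp(-D) f = -x^6 + (13/2)x^5 - (35/2)x^4 + 22x^3 - 11x^2 - (1/2)x + 3/2


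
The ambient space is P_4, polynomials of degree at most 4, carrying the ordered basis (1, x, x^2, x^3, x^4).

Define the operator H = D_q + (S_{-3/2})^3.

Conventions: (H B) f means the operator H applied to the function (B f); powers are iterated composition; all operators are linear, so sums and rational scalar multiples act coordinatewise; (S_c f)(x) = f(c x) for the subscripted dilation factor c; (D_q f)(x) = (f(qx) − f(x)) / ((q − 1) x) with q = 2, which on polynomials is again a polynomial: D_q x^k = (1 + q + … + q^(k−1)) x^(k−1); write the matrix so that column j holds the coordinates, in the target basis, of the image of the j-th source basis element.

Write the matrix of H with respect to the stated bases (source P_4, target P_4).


the matrix is [[1, 1, 0, 0, 0]; [0, -27/8, 3, 0, 0]; [0, 0, 729/64, 7, 0]; [0, 0, 0, -19683/512, 15]; [0, 0, 0, 0, 531441/4096]] (rows listed top to bottom)

image of 1: 1
image of x: -(27/8)x + 1
image of x^2: (729/64)x^2 + 3x
image of x^3: -(19683/512)x^3 + 7x^2
image of x^4: (531441/4096)x^4 + 15x^3
each image's coordinates form column j of the matrix


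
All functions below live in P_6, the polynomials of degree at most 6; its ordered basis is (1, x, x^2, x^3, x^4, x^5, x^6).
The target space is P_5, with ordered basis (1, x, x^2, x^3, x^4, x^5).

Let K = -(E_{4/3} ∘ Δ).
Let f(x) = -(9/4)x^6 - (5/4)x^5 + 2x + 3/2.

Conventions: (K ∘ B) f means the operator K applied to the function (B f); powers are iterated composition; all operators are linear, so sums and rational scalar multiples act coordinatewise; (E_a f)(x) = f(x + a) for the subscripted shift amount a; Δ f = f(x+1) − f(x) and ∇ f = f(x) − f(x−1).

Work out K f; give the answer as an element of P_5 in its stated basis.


Δ f = -(27/2)x^5 - 40x^4 - (115/2)x^3 - (185/4)x^2 - (79/4)x - 3/2
E_{4/3} Δ f = -(27/2)x^5 - 130x^4 - (3065/6)x^3 - (12275/12)x^2 - (112573/108)x - 69605/162
(-(E_{4/3} ∘ Δ)) f = (27/2)x^5 + 130x^4 + (3065/6)x^3 + (12275/12)x^2 + (112573/108)x + 69605/162

the result is g(x) = (27/2)x^5 + 130x^4 + (3065/6)x^3 + (12275/12)x^2 + (112573/108)x + 69605/162


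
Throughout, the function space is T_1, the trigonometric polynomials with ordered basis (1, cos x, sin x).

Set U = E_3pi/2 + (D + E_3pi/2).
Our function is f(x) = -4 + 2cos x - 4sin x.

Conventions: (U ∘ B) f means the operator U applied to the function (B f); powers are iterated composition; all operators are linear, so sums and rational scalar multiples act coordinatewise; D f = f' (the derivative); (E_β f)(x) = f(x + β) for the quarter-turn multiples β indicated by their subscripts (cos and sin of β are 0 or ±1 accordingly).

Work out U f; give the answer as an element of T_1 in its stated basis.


the image equals g(x) = -8 + 4cos x + 2sin x

E_3pi/2 f = -4 + 4cos x + 2sin x
D f = -4cos x - 2sin x
E_3pi/2 f = -4 + 4cos x + 2sin x
(D + E_3pi/2) f = -4
(E_3pi/2 + (D + E_3pi/2)) f = -8 + 4cos x + 2sin x


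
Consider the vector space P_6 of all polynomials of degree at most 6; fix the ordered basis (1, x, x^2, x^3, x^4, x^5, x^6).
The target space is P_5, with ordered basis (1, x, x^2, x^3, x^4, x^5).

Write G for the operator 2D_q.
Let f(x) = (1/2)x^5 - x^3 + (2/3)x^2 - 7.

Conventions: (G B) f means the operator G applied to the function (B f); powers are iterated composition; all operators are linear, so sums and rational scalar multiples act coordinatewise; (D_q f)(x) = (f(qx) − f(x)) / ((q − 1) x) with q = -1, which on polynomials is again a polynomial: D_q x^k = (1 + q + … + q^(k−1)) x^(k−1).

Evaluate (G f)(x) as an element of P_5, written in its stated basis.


the image equals g(x) = x^4 - 2x^2

D_q f = (1/2)x^4 - x^2
(2D_q) f = x^4 - 2x^2


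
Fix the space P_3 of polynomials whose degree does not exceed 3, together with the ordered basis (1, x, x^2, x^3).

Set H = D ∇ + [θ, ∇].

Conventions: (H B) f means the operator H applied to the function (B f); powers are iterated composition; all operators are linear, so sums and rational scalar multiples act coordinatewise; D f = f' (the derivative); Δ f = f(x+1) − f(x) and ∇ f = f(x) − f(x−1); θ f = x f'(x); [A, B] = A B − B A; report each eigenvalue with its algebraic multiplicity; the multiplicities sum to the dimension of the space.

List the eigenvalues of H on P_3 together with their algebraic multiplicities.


image of 1: 0
image of x: -1
image of x^2: -2x + 4
image of x^3: -3x^2 + 12x - 6
the matrix is upper triangular; its diagonal is (0, 0, 0, 0)
for a triangular matrix the eigenvalues are the diagonal entries, with algebraic multiplicity their repetition count

λ = 0 (multiplicity 4)


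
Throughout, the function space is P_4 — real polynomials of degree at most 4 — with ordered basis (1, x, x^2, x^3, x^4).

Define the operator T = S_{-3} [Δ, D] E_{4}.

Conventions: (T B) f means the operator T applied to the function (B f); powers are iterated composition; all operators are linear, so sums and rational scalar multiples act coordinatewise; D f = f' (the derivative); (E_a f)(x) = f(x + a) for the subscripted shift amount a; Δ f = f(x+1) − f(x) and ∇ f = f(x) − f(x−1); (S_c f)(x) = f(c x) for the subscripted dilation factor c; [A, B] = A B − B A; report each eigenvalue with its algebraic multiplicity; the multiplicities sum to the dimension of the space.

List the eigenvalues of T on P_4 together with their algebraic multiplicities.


λ = 0 (multiplicity 5)

image of 1: 0
image of x: 0
image of x^2: 0
image of x^3: 0
image of x^4: 0
the matrix is upper triangular; its diagonal is (0, 0, 0, 0, 0)
for a triangular matrix the eigenvalues are the diagonal entries, with algebraic multiplicity their repetition count


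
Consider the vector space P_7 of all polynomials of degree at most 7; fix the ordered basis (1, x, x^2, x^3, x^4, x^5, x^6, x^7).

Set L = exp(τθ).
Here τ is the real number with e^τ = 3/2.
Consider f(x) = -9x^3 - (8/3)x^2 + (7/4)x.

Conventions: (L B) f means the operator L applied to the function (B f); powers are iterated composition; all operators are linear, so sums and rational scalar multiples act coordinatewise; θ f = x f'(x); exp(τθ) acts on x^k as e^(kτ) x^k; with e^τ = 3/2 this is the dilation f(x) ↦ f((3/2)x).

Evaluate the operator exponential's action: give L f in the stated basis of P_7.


exp(τθ) x^k = e^(kτ) x^k; with e^τ = 3/2 this sends x^k to (3/2)^k x^k
x ↦ 3/2 x
x^2 ↦ 9/4 x^2
x^3 ↦ 27/8 x^3
applying this coordinatewise to f: exp(τθ) f = -(243/8)x^3 - 6x^2 + (21/8)x

the result is g(x) = -(243/8)x^3 - 6x^2 + (21/8)x


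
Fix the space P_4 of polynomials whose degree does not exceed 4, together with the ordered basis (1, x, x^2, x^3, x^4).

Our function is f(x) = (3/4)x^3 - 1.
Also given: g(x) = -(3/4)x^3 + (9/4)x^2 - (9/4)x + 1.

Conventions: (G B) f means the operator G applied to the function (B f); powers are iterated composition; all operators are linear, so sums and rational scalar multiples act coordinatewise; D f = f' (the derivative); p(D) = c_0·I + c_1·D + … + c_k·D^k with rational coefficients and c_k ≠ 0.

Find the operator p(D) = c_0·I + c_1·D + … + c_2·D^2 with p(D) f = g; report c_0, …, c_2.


D^0 f = (3/4)x^3 - 1
D^1 f = (9/4)x^2
D^2 f = (9/2)x
matching coefficients of g against c_0 f + c_1 Df + … from the top degree down determines the c_i
solution: c_0 = -1, c_1 = 1, c_2 = -1/2

p(D) = -I + D − (1/2)·D^2, i.e. c_0 = -1, c_1 = 1, c_2 = -1/2


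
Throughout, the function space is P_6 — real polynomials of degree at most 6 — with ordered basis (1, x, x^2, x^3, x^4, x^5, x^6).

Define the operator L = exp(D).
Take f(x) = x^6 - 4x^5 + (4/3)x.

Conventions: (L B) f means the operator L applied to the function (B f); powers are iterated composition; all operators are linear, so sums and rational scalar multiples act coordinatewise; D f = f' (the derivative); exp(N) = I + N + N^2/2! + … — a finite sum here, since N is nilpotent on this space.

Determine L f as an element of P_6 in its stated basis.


order-1 term: 6x^5 - 20x^4 + 4/3
order-2 term: 15x^4 - 40x^3
order-3 term: 20x^3 - 40x^2
order-4 term: 15x^2 - 20x
order-5 term: 6x - 4
order-6 term: 1
the series for exp(D) f terminates at order 6
exp(D) f = x^6 + 2x^5 - 5x^4 - 20x^3 - 25x^2 - (38/3)x - 5/3

the image equals g(x) = x^6 + 2x^5 - 5x^4 - 20x^3 - 25x^2 - (38/3)x - 5/3


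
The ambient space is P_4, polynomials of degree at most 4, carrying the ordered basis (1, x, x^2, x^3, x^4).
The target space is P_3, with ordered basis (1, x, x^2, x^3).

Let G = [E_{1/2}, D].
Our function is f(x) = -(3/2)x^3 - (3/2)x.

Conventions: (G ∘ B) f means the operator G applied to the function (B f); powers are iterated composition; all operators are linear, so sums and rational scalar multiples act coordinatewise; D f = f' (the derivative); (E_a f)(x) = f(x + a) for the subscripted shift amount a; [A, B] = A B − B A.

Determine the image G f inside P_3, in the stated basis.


D f = -(9/2)x^2 - 3/2
E_{1/2} D f = -(9/2)x^2 - (9/2)x - 21/8
E_{1/2} f = -(3/2)x^3 - (9/4)x^2 - (21/8)x - 15/16
D E_{1/2} f = -(9/2)x^2 - (9/2)x - 21/8
[E_{1/2}, D] f = 0

g(x) = 0


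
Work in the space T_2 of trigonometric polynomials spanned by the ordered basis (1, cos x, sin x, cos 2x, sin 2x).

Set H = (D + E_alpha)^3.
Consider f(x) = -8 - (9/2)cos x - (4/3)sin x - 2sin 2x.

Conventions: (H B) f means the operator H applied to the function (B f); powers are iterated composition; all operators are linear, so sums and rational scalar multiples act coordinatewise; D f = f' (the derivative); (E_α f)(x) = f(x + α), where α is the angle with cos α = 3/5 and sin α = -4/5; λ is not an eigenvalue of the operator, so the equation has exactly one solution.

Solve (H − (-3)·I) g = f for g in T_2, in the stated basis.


g(x) = -2 - (10403/7446)cos x - (641/1241)sin x - (6877/62033)cos 2x - (30364/62033)sin 2x

write g with unknown coordinates in the stated basis and equate coefficients in (H − (-3)·I) g = f
solving from the highest basis element down gives g = -2 - (10403/7446)cos x - (641/1241)sin x - (6877/62033)cos 2x - (30364/62033)sin 2x
check: H g = -2 - (383/1241)cos x + (805/3723)sin x + (20631/62033)cos 2x - (32974/62033)sin 2x
so H g − (-3)·g = -8 - (9/2)cos x - (4/3)sin x - 2sin 2x = f ✓


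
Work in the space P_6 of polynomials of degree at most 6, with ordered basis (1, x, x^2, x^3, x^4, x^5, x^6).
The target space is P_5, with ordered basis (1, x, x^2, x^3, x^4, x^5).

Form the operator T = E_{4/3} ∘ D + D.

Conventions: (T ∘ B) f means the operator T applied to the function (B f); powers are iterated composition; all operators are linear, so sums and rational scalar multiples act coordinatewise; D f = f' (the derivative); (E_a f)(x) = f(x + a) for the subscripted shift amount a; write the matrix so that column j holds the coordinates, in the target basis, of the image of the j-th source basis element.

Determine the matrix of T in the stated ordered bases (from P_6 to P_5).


the matrix is [[0, 2, 8/3, 16/3, 256/27, 1280/81, 2048/81]; [0, 0, 4, 8, 64/3, 1280/27, 2560/27]; [0, 0, 0, 6, 16, 160/3, 1280/9]; [0, 0, 0, 0, 8, 80/3, 320/3]; [0, 0, 0, 0, 0, 10, 40]; [0, 0, 0, 0, 0, 0, 12]] (rows listed top to bottom)

image of 1: 0
image of x: 2
image of x^2: 4x + 8/3
image of x^3: 6x^2 + 8x + 16/3
image of x^4: 8x^3 + 16x^2 + (64/3)x + 256/27
image of x^5: 10x^4 + (80/3)x^3 + (160/3)x^2 + (1280/27)x + 1280/81
image of x^6: 12x^5 + 40x^4 + (320/3)x^3 + (1280/9)x^2 + (2560/27)x + 2048/81
each image's coordinates form column j of the matrix


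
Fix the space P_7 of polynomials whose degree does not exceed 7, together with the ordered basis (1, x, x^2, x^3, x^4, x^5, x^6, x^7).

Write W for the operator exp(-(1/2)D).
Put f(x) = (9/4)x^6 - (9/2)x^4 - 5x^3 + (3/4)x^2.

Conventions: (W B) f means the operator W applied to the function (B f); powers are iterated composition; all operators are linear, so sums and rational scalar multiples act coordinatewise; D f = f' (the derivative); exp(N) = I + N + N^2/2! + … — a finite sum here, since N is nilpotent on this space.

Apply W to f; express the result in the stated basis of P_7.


the result is g(x) = (9/4)x^6 - (27/4)x^5 + (63/16)x^4 - (13/8)x^3 + (231/64)x^2 - (171/64)x + 145/256

order-1 term: -(27/4)x^5 + 9x^3 + (15/2)x^2 - (3/4)x
order-2 term: (135/16)x^4 - (27/4)x^2 - (15/4)x + 3/16
order-3 term: -(45/8)x^3 + (9/4)x + 5/8
order-4 term: (135/64)x^2 - 9/32
order-5 term: -(27/64)x
order-6 term: 9/256
the series for exp(-(1/2)D) f terminates at order 6
exp(-(1/2)D) f = (9/4)x^6 - (27/4)x^5 + (63/16)x^4 - (13/8)x^3 + (231/64)x^2 - (171/64)x + 145/256


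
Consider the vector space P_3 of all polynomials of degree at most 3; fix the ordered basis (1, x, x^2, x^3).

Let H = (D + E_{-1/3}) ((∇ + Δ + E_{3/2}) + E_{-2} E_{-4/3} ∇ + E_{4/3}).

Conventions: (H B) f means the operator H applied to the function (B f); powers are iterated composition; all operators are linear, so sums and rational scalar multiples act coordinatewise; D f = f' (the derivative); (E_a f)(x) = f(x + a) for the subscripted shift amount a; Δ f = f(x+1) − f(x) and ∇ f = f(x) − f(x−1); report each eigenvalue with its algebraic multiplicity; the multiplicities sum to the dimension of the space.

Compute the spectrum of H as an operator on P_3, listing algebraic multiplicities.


λ = 2 (multiplicity 4)

image of 1: 2
image of x: 2x + 43/6
image of x^2: 2x^2 + (43/3)x + 157/36
image of x^3: 2x^3 + (43/2)x^2 + (157/12)x + 10081/216
the matrix is upper triangular; its diagonal is (2, 2, 2, 2)
for a triangular matrix the eigenvalues are the diagonal entries, with algebraic multiplicity their repetition count


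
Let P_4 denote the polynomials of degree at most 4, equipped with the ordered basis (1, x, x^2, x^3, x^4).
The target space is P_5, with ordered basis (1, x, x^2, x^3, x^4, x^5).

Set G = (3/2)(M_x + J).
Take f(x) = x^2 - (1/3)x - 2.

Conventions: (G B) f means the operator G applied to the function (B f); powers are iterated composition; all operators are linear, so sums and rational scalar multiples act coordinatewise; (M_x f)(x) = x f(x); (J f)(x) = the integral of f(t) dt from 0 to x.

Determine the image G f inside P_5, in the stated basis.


M_x f = x^3 - (1/3)x^2 - 2x
J f = (1/3)x^3 - (1/6)x^2 - 2x
(M_x + J) f = (4/3)x^3 - (1/2)x^2 - 4x
((3/2)(M_x + J)) f = 2x^3 - (3/4)x^2 - 6x

the result is g(x) = 2x^3 - (3/4)x^2 - 6x


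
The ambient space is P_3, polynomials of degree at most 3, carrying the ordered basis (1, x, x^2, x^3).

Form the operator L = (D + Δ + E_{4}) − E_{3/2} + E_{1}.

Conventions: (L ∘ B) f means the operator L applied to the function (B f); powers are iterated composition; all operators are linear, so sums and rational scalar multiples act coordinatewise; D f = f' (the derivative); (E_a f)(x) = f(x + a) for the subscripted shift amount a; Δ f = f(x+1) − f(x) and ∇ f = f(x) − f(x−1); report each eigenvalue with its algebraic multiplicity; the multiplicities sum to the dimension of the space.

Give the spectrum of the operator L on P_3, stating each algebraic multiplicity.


image of 1: 1
image of x: x + 11/2
image of x^2: x^2 + 11x + 63/4
image of x^3: x^3 + (33/2)x^2 + (189/4)x + 501/8
the matrix is upper triangular; its diagonal is (1, 1, 1, 1)
for a triangular matrix the eigenvalues are the diagonal entries, with algebraic multiplicity their repetition count

λ = 1 (multiplicity 4)


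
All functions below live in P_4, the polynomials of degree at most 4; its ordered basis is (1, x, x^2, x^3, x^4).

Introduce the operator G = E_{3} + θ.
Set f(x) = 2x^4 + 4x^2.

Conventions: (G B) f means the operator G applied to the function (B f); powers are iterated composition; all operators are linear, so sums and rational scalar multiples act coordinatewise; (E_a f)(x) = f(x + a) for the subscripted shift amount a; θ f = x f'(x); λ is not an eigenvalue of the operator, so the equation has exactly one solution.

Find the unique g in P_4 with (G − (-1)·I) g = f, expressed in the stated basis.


write g with unknown coordinates in the stated basis and equate coefficients in (G − (-1)·I) g = f
solving from the highest basis element down gives g = (1/3)x^4 - (4/5)x^3 - (17/10)x^2 - (7/5)x + 141/20
check: G g = (5/3)x^4 + (4/5)x^3 + (57/10)x^2 + (7/5)x - 141/20
so G g − (-1)·g = 2x^4 + 4x^2 = f ✓

the result is g(x) = (1/3)x^4 - (4/5)x^3 - (17/10)x^2 - (7/5)x + 141/20


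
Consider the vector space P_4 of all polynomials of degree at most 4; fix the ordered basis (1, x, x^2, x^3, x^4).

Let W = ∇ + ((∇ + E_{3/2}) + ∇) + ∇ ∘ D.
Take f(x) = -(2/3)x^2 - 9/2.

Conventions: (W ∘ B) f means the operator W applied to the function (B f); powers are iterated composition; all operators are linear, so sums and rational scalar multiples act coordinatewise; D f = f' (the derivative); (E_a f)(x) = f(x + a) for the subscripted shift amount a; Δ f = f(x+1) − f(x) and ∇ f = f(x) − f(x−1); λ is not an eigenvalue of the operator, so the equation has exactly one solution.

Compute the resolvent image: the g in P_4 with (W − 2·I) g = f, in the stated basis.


the result is g(x) = (2/3)x^2 + 6x + 97/3

write g with unknown coordinates in the stated basis and equate coefficients in (W − 2·I) g = f
solving from the highest basis element down gives g = (2/3)x^2 + 6x + 97/3
check: W g = (2/3)x^2 + 12x + 361/6
so W g − 2·g = -(2/3)x^2 - 9/2 = f ✓


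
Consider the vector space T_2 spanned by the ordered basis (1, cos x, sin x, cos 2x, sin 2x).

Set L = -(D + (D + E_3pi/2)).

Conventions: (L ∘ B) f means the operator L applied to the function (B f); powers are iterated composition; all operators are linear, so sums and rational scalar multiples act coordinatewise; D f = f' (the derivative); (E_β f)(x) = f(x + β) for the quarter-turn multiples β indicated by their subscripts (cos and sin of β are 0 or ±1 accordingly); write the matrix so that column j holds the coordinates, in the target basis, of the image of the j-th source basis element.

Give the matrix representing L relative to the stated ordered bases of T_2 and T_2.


image of 1: -1
image of cos x: sin x
image of sin x: -cos x
image of cos 2x: cos 2x + 4sin 2x
image of sin 2x: -4cos 2x + sin 2x
each image's coordinates form column j of the matrix

the matrix is [[-1, 0, 0, 0, 0]; [0, 0, -1, 0, 0]; [0, 1, 0, 0, 0]; [0, 0, 0, 1, -4]; [0, 0, 0, 4, 1]] (rows listed top to bottom)


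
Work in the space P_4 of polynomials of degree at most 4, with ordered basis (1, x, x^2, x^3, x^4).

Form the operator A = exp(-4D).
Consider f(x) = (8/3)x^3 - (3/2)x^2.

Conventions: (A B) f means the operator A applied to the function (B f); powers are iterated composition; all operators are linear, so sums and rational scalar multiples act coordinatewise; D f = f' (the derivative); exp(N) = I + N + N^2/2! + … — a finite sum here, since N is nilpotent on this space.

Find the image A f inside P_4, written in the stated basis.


order-1 term: -32x^2 + 12x
order-2 term: 128x - 24
order-3 term: -512/3
the series for exp(-4D) f terminates at order 3
exp(-4D) f = (8/3)x^3 - (67/2)x^2 + 140x - 584/3

g(x) = (8/3)x^3 - (67/2)x^2 + 140x - 584/3


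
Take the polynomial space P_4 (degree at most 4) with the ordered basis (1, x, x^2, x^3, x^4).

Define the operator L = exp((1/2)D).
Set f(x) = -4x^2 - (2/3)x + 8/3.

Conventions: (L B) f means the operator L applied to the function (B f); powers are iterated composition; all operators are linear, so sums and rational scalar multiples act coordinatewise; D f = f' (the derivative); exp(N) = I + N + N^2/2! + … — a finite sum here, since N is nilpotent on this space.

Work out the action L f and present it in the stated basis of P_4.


order-1 term: -4x - 1/3
order-2 term: -1
the series for exp((1/2)D) f terminates at order 2
exp((1/2)D) f = -4x^2 - (14/3)x + 4/3

g(x) = -4x^2 - (14/3)x + 4/3


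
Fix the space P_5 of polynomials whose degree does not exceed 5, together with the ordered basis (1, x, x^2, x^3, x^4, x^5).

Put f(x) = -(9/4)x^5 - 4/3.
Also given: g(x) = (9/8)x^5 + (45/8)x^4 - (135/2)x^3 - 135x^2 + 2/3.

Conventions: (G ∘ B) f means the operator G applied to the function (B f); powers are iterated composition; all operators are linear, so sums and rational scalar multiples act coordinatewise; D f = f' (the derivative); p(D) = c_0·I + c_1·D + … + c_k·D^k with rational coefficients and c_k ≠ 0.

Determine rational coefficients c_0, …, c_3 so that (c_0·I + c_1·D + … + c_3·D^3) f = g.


c_0 = -1/2, c_1 = -1/2, c_2 = 3/2, c_3 = 1

D^0 f = -(9/4)x^5 - 4/3
D^1 f = -(45/4)x^4
D^2 f = -45x^3
D^3 f = -135x^2
matching coefficients of g against c_0 f + c_1 Df + … from the top degree down determines the c_i
solution: c_0 = -1/2, c_1 = -1/2, c_2 = 3/2, c_3 = 1


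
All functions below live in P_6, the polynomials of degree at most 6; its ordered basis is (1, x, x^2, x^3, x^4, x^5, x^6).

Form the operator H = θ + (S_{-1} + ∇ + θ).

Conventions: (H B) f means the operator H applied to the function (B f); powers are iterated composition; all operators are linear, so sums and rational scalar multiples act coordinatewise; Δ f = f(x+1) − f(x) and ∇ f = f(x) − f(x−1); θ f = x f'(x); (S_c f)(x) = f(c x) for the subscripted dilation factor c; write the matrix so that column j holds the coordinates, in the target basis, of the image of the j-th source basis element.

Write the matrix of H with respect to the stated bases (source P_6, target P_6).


image of 1: 1
image of x: x + 1
image of x^2: 5x^2 + 2x - 1
image of x^3: 5x^3 + 3x^2 - 3x + 1
image of x^4: 9x^4 + 4x^3 - 6x^2 + 4x - 1
image of x^5: 9x^5 + 5x^4 - 10x^3 + 10x^2 - 5x + 1
image of x^6: 13x^6 + 6x^5 - 15x^4 + 20x^3 - 15x^2 + 6x - 1
each image's coordinates form column j of the matrix

the matrix is [[1, 1, -1, 1, -1, 1, -1]; [0, 1, 2, -3, 4, -5, 6]; [0, 0, 5, 3, -6, 10, -15]; [0, 0, 0, 5, 4, -10, 20]; [0, 0, 0, 0, 9, 5, -15]; [0, 0, 0, 0, 0, 9, 6]; [0, 0, 0, 0, 0, 0, 13]] (rows listed top to bottom)


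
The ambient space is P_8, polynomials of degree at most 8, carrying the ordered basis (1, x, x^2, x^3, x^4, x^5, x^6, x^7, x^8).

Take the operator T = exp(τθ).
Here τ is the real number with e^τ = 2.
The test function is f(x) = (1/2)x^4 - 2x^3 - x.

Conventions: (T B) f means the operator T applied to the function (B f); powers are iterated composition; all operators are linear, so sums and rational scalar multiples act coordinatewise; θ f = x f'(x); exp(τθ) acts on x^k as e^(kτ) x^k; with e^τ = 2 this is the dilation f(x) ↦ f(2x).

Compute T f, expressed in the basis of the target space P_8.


the result is g(x) = 8x^4 - 16x^3 - 2x

exp(τθ) x^k = e^(kτ) x^k; with e^τ = 2 this sends x^k to 2^k x^k
x ↦ 2 x
x^3 ↦ 8 x^3
x^4 ↦ 16 x^4
applying this coordinatewise to f: exp(τθ) f = 8x^4 - 16x^3 - 2x


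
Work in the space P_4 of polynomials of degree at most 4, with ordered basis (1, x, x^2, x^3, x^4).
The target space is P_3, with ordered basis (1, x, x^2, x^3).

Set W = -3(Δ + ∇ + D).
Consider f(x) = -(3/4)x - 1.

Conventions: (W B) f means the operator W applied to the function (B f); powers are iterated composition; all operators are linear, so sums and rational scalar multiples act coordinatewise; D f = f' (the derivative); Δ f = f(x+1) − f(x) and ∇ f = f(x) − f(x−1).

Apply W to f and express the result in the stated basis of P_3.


the result is g(x) = 27/4

Δ f = -3/4
∇ f = -3/4
D f = -3/4
(Δ + ∇ + D) f = -9/4
(-3(Δ + ∇ + D)) f = 27/4


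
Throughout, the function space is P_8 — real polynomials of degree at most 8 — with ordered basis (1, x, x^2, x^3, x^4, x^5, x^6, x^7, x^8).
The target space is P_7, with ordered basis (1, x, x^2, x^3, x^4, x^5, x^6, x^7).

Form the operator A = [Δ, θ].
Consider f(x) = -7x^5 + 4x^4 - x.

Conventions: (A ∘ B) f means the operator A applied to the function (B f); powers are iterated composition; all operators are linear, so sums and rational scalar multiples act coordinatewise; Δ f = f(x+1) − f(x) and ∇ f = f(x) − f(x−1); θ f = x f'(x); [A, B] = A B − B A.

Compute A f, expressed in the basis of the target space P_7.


θ f = -35x^5 + 16x^4 - x
Δ θ f = -175x^4 - 286x^3 - 254x^2 - 111x - 20
Δ f = -35x^4 - 54x^3 - 46x^2 - 19x - 4
θ Δ f = -140x^4 - 162x^3 - 92x^2 - 19x
[Δ, θ] f = -35x^4 - 124x^3 - 162x^2 - 92x - 20

g(x) = -35x^4 - 124x^3 - 162x^2 - 92x - 20


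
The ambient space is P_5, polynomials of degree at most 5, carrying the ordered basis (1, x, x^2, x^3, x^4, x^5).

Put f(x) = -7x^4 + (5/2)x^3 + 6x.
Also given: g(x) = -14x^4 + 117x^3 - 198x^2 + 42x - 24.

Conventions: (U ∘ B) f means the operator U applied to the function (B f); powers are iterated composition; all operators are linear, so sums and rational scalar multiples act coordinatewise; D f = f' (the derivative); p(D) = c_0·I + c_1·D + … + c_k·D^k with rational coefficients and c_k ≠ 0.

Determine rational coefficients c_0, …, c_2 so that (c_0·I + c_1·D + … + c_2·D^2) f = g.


c_0 = 2, c_1 = -4, c_2 = 2

D^0 f = -7x^4 + (5/2)x^3 + 6x
D^1 f = -28x^3 + (15/2)x^2 + 6
D^2 f = -84x^2 + 15x
matching coefficients of g against c_0 f + c_1 Df + … from the top degree down determines the c_i
solution: c_0 = 2, c_1 = -4, c_2 = 2
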